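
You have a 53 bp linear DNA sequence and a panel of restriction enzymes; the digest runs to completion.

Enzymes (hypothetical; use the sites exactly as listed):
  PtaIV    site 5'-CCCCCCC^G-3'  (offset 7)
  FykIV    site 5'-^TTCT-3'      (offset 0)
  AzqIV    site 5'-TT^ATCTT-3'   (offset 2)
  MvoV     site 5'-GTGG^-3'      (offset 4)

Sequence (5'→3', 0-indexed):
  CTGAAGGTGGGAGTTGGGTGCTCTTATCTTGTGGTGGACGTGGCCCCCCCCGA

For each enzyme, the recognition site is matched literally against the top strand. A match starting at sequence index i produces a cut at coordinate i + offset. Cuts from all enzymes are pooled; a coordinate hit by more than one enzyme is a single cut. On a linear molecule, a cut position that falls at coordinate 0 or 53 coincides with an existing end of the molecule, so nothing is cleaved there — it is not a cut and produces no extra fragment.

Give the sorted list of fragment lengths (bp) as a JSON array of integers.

[2,3,6,8,9,10,15]

Scan for sites:
  PtaIV (CCCCCCCG, off=7): starts [44] → cuts [51]
  FykIV (TTCT, off=0): no sites
  AzqIV (TTATCTT, off=2): starts [23] → cuts [25]
  MvoV (GTGG, off=4): starts [6, 30, 33, 39] → cuts [10, 34, 37, 43]

All cut coordinates (distinct, sorted): [10, 25, 34, 37, 43, 51]

Fragment lengths:
  [0,10): 10 bp
  [10,25): 15 bp
  [25,34): 9 bp
  [34,37): 3 bp
  [37,43): 6 bp
  [43,51): 8 bp
  [51,53): 2 bp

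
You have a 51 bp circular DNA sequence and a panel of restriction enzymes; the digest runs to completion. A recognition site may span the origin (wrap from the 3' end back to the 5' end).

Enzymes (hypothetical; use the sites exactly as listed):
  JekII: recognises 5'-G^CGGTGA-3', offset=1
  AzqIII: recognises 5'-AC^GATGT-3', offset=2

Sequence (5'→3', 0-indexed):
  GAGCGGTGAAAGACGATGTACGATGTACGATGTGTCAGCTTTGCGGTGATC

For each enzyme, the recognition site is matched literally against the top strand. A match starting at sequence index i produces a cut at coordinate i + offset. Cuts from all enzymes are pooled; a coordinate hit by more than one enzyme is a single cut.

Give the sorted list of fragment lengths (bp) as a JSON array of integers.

Site scan:
  JekII GCGGTGA/1: at [2, 42] ⇒ [3, 43]
  AzqIII ACGATGT/2: at [12, 19, 26] ⇒ [14, 21, 28]

Pooled cuts: [3, 14, 21, 28, 43]

Fragments:
  3→14: 11 bp
  14→21: 7 bp
  21→28: 7 bp
  28→43: 15 bp
  43→3 (wrap): 51-43+3 = 11 bp

[7,7,11,11,15]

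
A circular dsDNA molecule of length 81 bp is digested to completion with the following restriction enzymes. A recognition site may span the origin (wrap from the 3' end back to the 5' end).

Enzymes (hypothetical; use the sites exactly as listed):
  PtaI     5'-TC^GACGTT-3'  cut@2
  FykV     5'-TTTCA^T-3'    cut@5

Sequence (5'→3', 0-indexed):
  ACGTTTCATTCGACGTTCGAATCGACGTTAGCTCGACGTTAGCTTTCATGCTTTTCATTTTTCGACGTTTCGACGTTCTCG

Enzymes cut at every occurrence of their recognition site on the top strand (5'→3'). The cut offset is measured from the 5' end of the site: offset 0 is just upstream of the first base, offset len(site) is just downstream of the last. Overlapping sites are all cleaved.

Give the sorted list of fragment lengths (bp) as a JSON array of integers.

[3,6,8,9,9,9,11,12,14]

Per-enzyme occurrences:
  PtaI (TCGACGTT, off=2): starts [9, 21, 32, 61, 69, 78] → cuts [11, 23, 34, 63, 71, 80]
  FykV (TTTCAT, off=5): starts [3, 43, 52] → cuts [8, 48, 57]

All cut coordinates (distinct, sorted): [8, 11, 23, 34, 48, 57, 63, 71, 80]

Fragment lengths:
  8→11: 3 bp
  11→23: 12 bp
  23→34: 11 bp
  34→48: 14 bp
  48→57: 9 bp
  57→63: 6 bp
  63→71: 8 bp
  71→80: 9 bp
  80→8 (wrap): 81-80+8 = 9 bp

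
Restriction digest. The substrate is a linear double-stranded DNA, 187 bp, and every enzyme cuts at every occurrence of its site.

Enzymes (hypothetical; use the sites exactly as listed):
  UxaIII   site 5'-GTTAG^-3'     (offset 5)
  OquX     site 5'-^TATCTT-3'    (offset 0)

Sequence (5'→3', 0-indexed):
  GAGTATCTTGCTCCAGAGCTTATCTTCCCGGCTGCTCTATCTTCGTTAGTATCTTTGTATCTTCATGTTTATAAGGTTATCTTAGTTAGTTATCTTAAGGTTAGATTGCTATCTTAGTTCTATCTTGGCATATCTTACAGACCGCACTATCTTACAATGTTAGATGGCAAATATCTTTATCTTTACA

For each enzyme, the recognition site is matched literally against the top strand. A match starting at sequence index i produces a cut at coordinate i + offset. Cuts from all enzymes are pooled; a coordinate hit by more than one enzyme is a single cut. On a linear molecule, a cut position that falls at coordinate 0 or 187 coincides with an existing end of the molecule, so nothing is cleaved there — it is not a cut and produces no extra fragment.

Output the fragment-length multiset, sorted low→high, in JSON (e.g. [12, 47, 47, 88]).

Scan for sites:
  UxaIII (GTTAG, off=5): starts [44, 84, 99, 158] → cuts [49, 89, 104, 163]
  OquX (TATCTT, off=0): starts [3, 20, 37, 49, 57, 77, 90, 109, 120, 130, 147, 171, 177] → cuts [3, 20, 37, 49, 57, 77, 90, 109, 120, 130, 147, 171, 177]

Pooled cuts: [3, 20, 37, 49, 57, 77, 89, 90, 104, 109, 120, 130, 147, 163, 171, 177]

Fragment lengths:
  [0,3): 3 bp
  [3,20): 17 bp
  [20,37): 17 bp
  [37,49): 12 bp
  [49,57): 8 bp
  [57,77): 20 bp
  [77,89): 12 bp
  [89,90): 1 bp
  [90,104): 14 bp
  [104,109): 5 bp
  [109,120): 11 bp
  [120,130): 10 bp
  [130,147): 17 bp
  [147,163): 16 bp
  [163,171): 8 bp
  [171,177): 6 bp
  [177,187): 10 bp

[1,3,5,6,8,8,10,10,11,12,12,14,16,17,17,17,20]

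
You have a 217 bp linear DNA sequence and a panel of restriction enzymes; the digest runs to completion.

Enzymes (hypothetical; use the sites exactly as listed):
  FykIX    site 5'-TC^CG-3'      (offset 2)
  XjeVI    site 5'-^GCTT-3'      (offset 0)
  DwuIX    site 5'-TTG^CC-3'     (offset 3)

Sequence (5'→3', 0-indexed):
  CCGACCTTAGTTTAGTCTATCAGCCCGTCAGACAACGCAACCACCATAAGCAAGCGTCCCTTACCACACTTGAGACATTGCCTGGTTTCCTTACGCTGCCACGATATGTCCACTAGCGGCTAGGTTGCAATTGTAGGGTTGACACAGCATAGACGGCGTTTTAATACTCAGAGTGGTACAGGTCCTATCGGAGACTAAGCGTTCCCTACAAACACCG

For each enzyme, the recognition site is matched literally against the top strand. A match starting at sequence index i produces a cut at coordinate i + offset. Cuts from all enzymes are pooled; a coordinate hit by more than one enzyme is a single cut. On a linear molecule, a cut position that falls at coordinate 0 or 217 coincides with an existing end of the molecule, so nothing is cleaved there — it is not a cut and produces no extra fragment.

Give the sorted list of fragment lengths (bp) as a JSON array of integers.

[80,137]

Per-enzyme occurrences:
  FykIX (TCCG, off=2): no sites
  XjeVI (GCTT, off=0): no sites
  DwuIX (TTGCC, off=3): starts [77] → cuts [80]

All cut coordinates (distinct, sorted): [80]

Fragment lengths:
  [0,80): 80 bp
  [80,217): 137 bp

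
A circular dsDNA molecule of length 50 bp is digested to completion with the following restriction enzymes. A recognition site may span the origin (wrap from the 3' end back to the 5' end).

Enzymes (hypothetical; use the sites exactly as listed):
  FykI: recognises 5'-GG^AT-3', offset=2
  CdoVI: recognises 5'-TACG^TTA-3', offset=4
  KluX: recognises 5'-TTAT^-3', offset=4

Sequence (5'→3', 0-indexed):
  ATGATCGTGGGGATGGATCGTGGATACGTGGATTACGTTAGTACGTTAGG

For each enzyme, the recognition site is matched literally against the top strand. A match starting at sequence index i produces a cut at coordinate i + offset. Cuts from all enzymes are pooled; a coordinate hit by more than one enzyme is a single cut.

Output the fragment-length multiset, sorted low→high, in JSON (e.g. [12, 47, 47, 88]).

[4,5,6,7,8,8,12]

Scan for sites:
  FykI GGAT/2: at [10, 14, 21, 29, 48] ⇒ [0, 12, 16, 23, 31]
  CdoVI TACGTTA/4: at [33, 41] ⇒ [37, 45]
  KluX (TTAT, off=4): no sites

Pooled cuts: [0, 12, 16, 23, 31, 37, 45]

Fragment lengths:
  0→12: 12 bp
  12→16: 4 bp
  16→23: 7 bp
  23→31: 8 bp
  31→37: 6 bp
  37→45: 8 bp
  45→0 (wrap): 50-45+0 = 5 bp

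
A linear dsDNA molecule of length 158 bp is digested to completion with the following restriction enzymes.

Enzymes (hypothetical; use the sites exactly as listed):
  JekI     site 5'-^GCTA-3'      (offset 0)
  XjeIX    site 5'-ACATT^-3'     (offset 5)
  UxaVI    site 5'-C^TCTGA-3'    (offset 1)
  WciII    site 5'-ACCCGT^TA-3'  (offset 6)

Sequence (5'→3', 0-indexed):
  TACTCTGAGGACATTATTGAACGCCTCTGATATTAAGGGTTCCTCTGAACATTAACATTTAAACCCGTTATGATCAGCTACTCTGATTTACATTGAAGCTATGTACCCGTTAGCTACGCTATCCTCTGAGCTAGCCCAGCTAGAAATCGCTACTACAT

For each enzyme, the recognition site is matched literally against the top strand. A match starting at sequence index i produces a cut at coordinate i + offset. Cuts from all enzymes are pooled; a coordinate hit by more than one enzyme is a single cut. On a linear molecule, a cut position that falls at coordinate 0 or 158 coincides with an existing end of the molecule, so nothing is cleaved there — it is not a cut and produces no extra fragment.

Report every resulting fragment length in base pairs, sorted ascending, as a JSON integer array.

Per-enzyme occurrences:
  JekI GCTA/0: at [76, 97, 112, 117, 129, 138, 148] ⇒ [76, 97, 112, 117, 129, 138, 148]
  XjeIX ACATT/5: at [10, 48, 54, 89] ⇒ [15, 53, 59, 94]
  UxaVI CTCTGA/1: at [2, 24, 42, 80, 123] ⇒ [3, 25, 43, 81, 124]
  WciII ACCCGTTA/6: at [62, 104] ⇒ [68, 110]

All cut coordinates (distinct, sorted): [3, 15, 25, 43, 53, 59, 68, 76, 81, 94, 97, 110, 112, 117, 124, 129, 138, 148]

Fragments:
  [0,3): 3 bp
  [3,15): 12 bp
  [15,25): 10 bp
  [25,43): 18 bp
  [43,53): 10 bp
  [53,59): 6 bp
  [59,68): 9 bp
  [68,76): 8 bp
  [76,81): 5 bp
  [81,94): 13 bp
  [94,97): 3 bp
  [97,110): 13 bp
  [110,112): 2 bp
  [112,117): 5 bp
  [117,124): 7 bp
  [124,129): 5 bp
  [129,138): 9 bp
  [138,148): 10 bp
  [148,158): 10 bp

[2,3,3,5,5,5,6,7,8,9,9,10,10,10,10,12,13,13,18]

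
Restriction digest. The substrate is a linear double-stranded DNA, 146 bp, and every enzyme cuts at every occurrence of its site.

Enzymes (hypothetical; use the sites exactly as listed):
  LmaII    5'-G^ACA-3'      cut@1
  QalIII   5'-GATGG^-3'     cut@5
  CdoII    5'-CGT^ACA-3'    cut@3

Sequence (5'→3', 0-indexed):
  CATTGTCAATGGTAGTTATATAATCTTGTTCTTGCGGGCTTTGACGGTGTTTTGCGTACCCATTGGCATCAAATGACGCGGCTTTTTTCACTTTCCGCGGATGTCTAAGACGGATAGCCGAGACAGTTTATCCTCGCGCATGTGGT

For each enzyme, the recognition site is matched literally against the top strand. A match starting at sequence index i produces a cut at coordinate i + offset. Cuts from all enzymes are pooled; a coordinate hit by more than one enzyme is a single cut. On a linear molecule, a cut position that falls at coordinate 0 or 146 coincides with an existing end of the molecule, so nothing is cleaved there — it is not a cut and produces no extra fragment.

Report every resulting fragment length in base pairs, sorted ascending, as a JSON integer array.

Per-enzyme occurrences:
  LmaII (GACA, off=1): starts [121] → cuts [122]
  QalIII (GATGG, off=5): no sites
  CdoII (CGTACA, off=3): no sites

Pooled cuts: [122]

Fragment lengths:
  [0,122): 122 bp
  [122,146): 24 bp

[24,122]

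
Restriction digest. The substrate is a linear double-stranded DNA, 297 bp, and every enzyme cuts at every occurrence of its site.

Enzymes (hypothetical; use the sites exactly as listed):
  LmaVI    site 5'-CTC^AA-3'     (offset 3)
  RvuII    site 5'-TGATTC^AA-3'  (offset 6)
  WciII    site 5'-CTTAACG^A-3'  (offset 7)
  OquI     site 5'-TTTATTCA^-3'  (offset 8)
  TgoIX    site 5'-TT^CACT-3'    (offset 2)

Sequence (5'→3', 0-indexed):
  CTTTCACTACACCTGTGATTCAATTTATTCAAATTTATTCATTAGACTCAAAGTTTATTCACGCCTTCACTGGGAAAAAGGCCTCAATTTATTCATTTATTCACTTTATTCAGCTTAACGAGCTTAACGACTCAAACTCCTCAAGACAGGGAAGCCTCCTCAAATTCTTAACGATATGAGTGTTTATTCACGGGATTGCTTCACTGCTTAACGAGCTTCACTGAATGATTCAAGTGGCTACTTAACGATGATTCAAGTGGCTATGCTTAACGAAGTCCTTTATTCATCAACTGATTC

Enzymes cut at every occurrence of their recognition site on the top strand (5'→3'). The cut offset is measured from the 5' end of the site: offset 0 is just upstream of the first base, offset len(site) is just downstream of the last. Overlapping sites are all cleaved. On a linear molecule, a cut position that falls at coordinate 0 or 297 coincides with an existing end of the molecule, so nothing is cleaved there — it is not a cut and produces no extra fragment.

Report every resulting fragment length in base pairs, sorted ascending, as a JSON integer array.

Per-enzyme occurrences:
  LmaVI (CTCAA, off=3): starts [46, 82, 130, 139, 158] → cuts [49, 85, 133, 142, 161]
  RvuII (TGATTCAA, off=6): starts [15, 225, 248] → cuts [21, 231, 254]
  WciII (CTTAACGA, off=7): starts [113, 122, 166, 206, 240, 265] → cuts [120, 129, 173, 213, 247, 272]
  OquI (TTTATTCA, off=8): starts [23, 33, 53, 87, 95, 104, 182, 278] → cuts [31, 41, 61, 95, 103, 112, 190, 286]
  TgoIX (TTCACT, off=2): starts [2, 65, 99, 199, 216] → cuts [4, 67, 101, 201, 218]

All cut coordinates (distinct, sorted): [4, 21, 31, 41, 49, 61, 67, 85, 95, 101, 103, 112, 120, 129, 133, 142, 161, 173, 190, 201, 213, 218, 231, 247, 254, 272, 286]

Fragment lengths:
  [0,4): 4 bp
  [4,21): 17 bp
  [21,31): 10 bp
  [31,41): 10 bp
  [41,49): 8 bp
  [49,61): 12 bp
  [61,67): 6 bp
  [67,85): 18 bp
  [85,95): 10 bp
  [95,101): 6 bp
  [101,103): 2 bp
  [103,112): 9 bp
  [112,120): 8 bp
  [120,129): 9 bp
  [129,133): 4 bp
  [133,142): 9 bp
  [142,161): 19 bp
  [161,173): 12 bp
  [173,190): 17 bp
  [190,201): 11 bp
  [201,213): 12 bp
  [213,218): 5 bp
  [218,231): 13 bp
  [231,247): 16 bp
  [247,254): 7 bp
  [254,272): 18 bp
  [272,286): 14 bp
  [286,297): 11 bp

[2,4,4,5,6,6,7,8,8,9,9,9,10,10,10,11,11,12,12,12,13,14,16,17,17,18,18,19]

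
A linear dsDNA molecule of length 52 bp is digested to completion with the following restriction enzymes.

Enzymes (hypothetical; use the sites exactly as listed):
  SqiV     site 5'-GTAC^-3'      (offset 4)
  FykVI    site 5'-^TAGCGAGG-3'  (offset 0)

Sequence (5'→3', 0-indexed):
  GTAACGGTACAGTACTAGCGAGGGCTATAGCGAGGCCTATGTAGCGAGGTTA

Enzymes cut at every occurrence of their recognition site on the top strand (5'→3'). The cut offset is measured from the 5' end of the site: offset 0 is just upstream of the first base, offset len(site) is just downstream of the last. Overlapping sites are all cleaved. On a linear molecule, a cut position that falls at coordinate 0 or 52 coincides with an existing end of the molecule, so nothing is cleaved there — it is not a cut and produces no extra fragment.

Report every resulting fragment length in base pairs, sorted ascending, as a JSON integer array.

[5,10,11,12,14]

Per-enzyme occurrences:
  SqiV (GTAC, off=4): starts [6, 11] → cuts [10, 15]
  FykVI (TAGCGAGG, off=0): starts [15, 27, 41] → cuts [15, 27, 41]

All cut coordinates (distinct, sorted): [10, 15, 27, 41]

Fragments:
  [0,10): 10 bp
  [10,15): 5 bp
  [15,27): 12 bp
  [27,41): 14 bp
  [41,52): 11 bp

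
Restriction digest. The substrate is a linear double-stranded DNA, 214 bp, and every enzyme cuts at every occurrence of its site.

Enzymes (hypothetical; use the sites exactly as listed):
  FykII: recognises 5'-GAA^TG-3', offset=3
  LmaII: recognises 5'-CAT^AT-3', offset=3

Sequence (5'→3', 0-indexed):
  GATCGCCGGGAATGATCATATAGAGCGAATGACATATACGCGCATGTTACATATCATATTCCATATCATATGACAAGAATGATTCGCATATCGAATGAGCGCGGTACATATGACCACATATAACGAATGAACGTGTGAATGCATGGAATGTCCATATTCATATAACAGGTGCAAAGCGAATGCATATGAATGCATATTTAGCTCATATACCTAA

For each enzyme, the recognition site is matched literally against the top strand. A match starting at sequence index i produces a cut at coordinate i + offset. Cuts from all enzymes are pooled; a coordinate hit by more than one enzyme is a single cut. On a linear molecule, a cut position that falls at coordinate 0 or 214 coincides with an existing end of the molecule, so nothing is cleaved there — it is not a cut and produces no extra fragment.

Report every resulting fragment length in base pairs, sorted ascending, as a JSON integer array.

[5,5,5,5,5,6,6,6,7,7,7,8,8,9,10,10,10,10,11,12,12,14,17,19]

Per-enzyme occurrences:
  FykII GAATG/3: at [9, 26, 76, 92, 124, 136, 145, 177, 187] ⇒ [12, 29, 79, 95, 127, 139, 148, 180, 190]
  LmaII CATAT/3: at [16, 32, 49, 54, 61, 66, 86, 106, 116, 152, 158, 182, 192, 203] ⇒ [19, 35, 52, 57, 64, 69, 89, 109, 119, 155, 161, 185, 195, 206]

Pooled cuts: [12, 19, 29, 35, 52, 57, 64, 69, 79, 89, 95, 109, 119, 127, 139, 148, 155, 161, 180, 185, 190, 195, 206]

Fragments:
  [0,12): 12 bp
  [12,19): 7 bp
  [19,29): 10 bp
  [29,35): 6 bp
  [35,52): 17 bp
  [52,57): 5 bp
  [57,64): 7 bp
  [64,69): 5 bp
  [69,79): 10 bp
  [79,89): 10 bp
  [89,95): 6 bp
  [95,109): 14 bp
  [109,119): 10 bp
  [119,127): 8 bp
  [127,139): 12 bp
  [139,148): 9 bp
  [148,155): 7 bp
  [155,161): 6 bp
  [161,180): 19 bp
  [180,185): 5 bp
  [185,190): 5 bp
  [190,195): 5 bp
  [195,206): 11 bp
  [206,214): 8 bp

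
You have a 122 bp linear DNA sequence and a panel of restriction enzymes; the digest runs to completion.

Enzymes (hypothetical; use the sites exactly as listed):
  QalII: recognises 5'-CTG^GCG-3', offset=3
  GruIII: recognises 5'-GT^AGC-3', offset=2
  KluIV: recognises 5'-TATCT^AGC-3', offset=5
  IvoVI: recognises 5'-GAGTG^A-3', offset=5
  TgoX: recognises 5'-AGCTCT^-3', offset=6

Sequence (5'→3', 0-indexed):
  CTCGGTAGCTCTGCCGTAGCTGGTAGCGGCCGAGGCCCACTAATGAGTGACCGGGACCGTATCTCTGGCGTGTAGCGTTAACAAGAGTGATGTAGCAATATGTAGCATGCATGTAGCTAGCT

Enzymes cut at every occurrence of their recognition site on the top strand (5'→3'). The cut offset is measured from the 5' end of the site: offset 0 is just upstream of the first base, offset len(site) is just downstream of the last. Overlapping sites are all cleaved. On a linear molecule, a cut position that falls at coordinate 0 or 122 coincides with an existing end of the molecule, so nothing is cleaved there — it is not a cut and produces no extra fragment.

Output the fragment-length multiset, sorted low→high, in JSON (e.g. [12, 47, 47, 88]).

Scan for sites:
  QalII (CTGGCG, off=3): starts [64] → cuts [67]
  GruIII (GTAGC, off=2): starts [4, 15, 22, 71, 91, 101, 112] → cuts [6, 17, 24, 73, 93, 103, 114]
  KluIV (TATCTAGC, off=5): no sites
  IvoVI (GAGTGA, off=5): starts [44, 84] → cuts [49, 89]
  TgoX (AGCTCT, off=6): starts [6] → cuts [12]

All cut coordinates (distinct, sorted): [6, 12, 17, 24, 49, 67, 73, 89, 93, 103, 114]

Fragment lengths:
  [0,6): 6 bp
  [6,12): 6 bp
  [12,17): 5 bp
  [17,24): 7 bp
  [24,49): 25 bp
  [49,67): 18 bp
  [67,73): 6 bp
  [73,89): 16 bp
  [89,93): 4 bp
  [93,103): 10 bp
  [103,114): 11 bp
  [114,122): 8 bp

[4,5,6,6,6,7,8,10,11,16,18,25]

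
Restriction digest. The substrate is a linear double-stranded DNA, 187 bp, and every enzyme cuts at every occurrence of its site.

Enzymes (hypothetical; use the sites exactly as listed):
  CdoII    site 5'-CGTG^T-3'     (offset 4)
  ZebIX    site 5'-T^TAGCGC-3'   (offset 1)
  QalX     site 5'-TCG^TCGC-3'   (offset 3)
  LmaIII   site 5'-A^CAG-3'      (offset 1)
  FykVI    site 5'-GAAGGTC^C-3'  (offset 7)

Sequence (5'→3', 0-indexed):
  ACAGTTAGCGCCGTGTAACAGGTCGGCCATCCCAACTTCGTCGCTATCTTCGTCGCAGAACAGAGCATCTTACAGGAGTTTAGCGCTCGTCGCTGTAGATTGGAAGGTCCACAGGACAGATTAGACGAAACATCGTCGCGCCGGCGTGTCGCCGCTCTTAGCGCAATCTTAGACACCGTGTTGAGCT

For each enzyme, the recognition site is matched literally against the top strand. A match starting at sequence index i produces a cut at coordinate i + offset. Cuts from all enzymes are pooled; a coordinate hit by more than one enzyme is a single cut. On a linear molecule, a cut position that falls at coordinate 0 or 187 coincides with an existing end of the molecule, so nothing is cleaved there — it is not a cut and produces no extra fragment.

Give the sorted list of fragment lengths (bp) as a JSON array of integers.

Scan for sites:
  CdoII CGTGT/4: at [11, 144, 176] ⇒ [15, 148, 180]
  ZebIX TTAGCGC/1: at [4, 79, 157] ⇒ [5, 80, 158]
  QalX TCGTCGC/3: at [37, 49, 86, 132] ⇒ [40, 52, 89, 135]
  LmaIII ACAG/1: at [0, 17, 59, 71, 110, 115] ⇒ [1, 18, 60, 72, 111, 116]
  FykVI GAAGGTCC/7: at [102] ⇒ [109]

Pooled cuts: [1, 5, 15, 18, 40, 52, 60, 72, 80, 89, 109, 111, 116, 135, 148, 158, 180]

Fragment lengths:
  [0,1): 1 bp
  [1,5): 4 bp
  [5,15): 10 bp
  [15,18): 3 bp
  [18,40): 22 bp
  [40,52): 12 bp
  [52,60): 8 bp
  [60,72): 12 bp
  [72,80): 8 bp
  [80,89): 9 bp
  [89,109): 20 bp
  [109,111): 2 bp
  [111,116): 5 bp
  [116,135): 19 bp
  [135,148): 13 bp
  [148,158): 10 bp
  [158,180): 22 bp
  [180,187): 7 bp

[1,2,3,4,5,7,8,8,9,10,10,12,12,13,19,20,22,22]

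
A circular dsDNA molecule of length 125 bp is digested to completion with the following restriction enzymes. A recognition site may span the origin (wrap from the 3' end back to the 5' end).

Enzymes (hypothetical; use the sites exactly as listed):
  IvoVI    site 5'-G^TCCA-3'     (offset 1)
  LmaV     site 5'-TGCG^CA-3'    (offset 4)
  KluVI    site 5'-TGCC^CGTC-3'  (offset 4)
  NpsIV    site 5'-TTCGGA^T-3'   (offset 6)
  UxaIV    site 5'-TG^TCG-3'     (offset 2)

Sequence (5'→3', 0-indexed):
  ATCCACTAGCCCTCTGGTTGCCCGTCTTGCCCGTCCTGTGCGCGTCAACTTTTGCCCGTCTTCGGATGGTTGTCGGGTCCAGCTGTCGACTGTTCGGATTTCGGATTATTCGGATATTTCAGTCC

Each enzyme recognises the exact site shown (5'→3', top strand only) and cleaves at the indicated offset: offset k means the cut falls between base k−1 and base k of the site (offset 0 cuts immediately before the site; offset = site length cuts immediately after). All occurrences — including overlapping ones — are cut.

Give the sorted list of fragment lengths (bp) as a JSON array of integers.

Per-enzyme occurrences:
  IvoVI GTCCA/1: at [76, 121] ⇒ [77, 122]
  LmaV (TGCGCA, off=4): no sites
  KluVI TGCCCGTC/4: at [18, 27, 52] ⇒ [22, 31, 56]
  NpsIV TTCGGAT/6: at [60, 92, 99, 108] ⇒ [66, 98, 105, 114]
  UxaIV TGTCG/2: at [70, 83] ⇒ [72, 85]

All cut coordinates (distinct, sorted): [22, 31, 56, 66, 72, 77, 85, 98, 105, 114, 122]

Fragments:
  22→31: 9 bp
  31→56: 25 bp
  56→66: 10 bp
  66→72: 6 bp
  72→77: 5 bp
  77→85: 8 bp
  85→98: 13 bp
  98→105: 7 bp
  105→114: 9 bp
  114→122: 8 bp
  122→22 (wrap): 125-122+22 = 25 bp

[5,6,7,8,8,9,9,10,13,25,25]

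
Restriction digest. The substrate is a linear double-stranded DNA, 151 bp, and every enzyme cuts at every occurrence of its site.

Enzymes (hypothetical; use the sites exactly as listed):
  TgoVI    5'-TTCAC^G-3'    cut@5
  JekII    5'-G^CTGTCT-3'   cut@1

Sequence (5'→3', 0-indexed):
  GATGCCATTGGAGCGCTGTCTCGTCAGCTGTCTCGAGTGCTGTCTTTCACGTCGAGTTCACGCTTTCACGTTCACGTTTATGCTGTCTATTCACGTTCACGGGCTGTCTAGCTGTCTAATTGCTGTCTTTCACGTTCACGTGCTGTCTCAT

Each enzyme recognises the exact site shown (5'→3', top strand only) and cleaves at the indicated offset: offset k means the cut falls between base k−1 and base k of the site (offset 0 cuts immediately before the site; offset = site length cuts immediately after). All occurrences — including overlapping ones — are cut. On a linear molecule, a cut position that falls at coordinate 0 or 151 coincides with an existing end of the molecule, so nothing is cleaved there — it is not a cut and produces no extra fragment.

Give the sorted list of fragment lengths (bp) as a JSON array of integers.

Per-enzyme occurrences:
  TgoVI TTCACG/5: at [45, 56, 64, 70, 89, 95, 128, 134] ⇒ [50, 61, 69, 75, 94, 100, 133, 139]
  JekII GCTGTCT/1: at [14, 26, 38, 81, 102, 110, 121, 141] ⇒ [15, 27, 39, 82, 103, 111, 122, 142]

Pooled cuts: [15, 27, 39, 50, 61, 69, 75, 82, 94, 100, 103, 111, 122, 133, 139, 142]

Fragment lengths:
  [0,15): 15 bp
  [15,27): 12 bp
  [27,39): 12 bp
  [39,50): 11 bp
  [50,61): 11 bp
  [61,69): 8 bp
  [69,75): 6 bp
  [75,82): 7 bp
  [82,94): 12 bp
  [94,100): 6 bp
  [100,103): 3 bp
  [103,111): 8 bp
  [111,122): 11 bp
  [122,133): 11 bp
  [133,139): 6 bp
  [139,142): 3 bp
  [142,151): 9 bp

[3,3,6,6,6,7,8,8,9,11,11,11,11,12,12,12,15]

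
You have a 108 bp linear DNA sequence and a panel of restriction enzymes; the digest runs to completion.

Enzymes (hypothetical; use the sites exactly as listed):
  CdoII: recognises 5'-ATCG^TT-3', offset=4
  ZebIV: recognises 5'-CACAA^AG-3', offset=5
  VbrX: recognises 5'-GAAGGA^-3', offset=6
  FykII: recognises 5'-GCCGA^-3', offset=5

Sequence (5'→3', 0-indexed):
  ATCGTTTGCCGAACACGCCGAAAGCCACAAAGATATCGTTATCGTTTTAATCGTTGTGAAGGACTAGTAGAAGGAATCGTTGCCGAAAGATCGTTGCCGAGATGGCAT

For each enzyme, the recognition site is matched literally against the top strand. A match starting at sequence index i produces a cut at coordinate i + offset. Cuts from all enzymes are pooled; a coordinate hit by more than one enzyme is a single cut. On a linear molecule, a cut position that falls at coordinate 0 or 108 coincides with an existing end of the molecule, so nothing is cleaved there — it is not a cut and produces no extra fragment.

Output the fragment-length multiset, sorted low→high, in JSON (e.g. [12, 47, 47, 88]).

[4,4,6,7,7,7,8,8,8,9,9,9,10,12]

Scan for sites:
  CdoII (ATCGTT, off=4): starts [0, 34, 40, 49, 75, 89] → cuts [4, 38, 44, 53, 79, 93]
  ZebIV (CACAAAG, off=5): starts [25] → cuts [30]
  VbrX (GAAGGA, off=6): starts [57, 69] → cuts [63, 75]
  FykII (GCCGA, off=5): starts [7, 16, 81, 95] → cuts [12, 21, 86, 100]

All cut coordinates (distinct, sorted): [4, 12, 21, 30, 38, 44, 53, 63, 75, 79, 86, 93, 100]

Fragments:
  [0,4): 4 bp
  [4,12): 8 bp
  [12,21): 9 bp
  [21,30): 9 bp
  [30,38): 8 bp
  [38,44): 6 bp
  [44,53): 9 bp
  [53,63): 10 bp
  [63,75): 12 bp
  [75,79): 4 bp
  [79,86): 7 bp
  [86,93): 7 bp
  [93,100): 7 bp
  [100,108): 8 bp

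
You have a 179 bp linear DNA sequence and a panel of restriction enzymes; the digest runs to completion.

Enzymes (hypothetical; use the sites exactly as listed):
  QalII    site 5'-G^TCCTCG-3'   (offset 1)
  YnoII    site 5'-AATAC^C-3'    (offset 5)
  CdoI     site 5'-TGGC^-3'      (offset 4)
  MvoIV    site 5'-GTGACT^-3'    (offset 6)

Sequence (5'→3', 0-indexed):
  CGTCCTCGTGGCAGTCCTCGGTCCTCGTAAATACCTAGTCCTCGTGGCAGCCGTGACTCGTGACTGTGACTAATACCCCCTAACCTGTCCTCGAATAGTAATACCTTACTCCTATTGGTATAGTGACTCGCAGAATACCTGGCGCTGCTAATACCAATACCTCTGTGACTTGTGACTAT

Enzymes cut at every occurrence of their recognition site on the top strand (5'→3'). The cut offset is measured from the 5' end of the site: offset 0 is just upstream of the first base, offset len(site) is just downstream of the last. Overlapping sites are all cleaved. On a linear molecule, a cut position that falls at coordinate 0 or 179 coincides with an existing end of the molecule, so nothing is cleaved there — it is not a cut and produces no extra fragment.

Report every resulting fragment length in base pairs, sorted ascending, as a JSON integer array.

Per-enzyme occurrences:
  QalII GTCCTCG/1: at [1, 13, 20, 37, 86] ⇒ [2, 14, 21, 38, 87]
  YnoII AATACC/5: at [29, 71, 99, 133, 149, 155] ⇒ [34, 76, 104, 138, 154, 160]
  CdoI TGGC/4: at [8, 44, 139] ⇒ [12, 48, 143]
  MvoIV GTGACT/6: at [52, 59, 65, 122, 164, 171] ⇒ [58, 65, 71, 128, 170, 177]

Pooled cuts: [2, 12, 14, 21, 34, 38, 48, 58, 65, 71, 76, 87, 104, 128, 138, 143, 154, 160, 170, 177]

Fragment lengths:
  [0,2): 2 bp
  [2,12): 10 bp
  [12,14): 2 bp
  [14,21): 7 bp
  [21,34): 13 bp
  [34,38): 4 bp
  [38,48): 10 bp
  [48,58): 10 bp
  [58,65): 7 bp
  [65,71): 6 bp
  [71,76): 5 bp
  [76,87): 11 bp
  [87,104): 17 bp
  [104,128): 24 bp
  [128,138): 10 bp
  [138,143): 5 bp
  [143,154): 11 bp
  [154,160): 6 bp
  [160,170): 10 bp
  [170,177): 7 bp
  [177,179): 2 bp

[2,2,2,4,5,5,6,6,7,7,7,10,10,10,10,10,11,11,13,17,24]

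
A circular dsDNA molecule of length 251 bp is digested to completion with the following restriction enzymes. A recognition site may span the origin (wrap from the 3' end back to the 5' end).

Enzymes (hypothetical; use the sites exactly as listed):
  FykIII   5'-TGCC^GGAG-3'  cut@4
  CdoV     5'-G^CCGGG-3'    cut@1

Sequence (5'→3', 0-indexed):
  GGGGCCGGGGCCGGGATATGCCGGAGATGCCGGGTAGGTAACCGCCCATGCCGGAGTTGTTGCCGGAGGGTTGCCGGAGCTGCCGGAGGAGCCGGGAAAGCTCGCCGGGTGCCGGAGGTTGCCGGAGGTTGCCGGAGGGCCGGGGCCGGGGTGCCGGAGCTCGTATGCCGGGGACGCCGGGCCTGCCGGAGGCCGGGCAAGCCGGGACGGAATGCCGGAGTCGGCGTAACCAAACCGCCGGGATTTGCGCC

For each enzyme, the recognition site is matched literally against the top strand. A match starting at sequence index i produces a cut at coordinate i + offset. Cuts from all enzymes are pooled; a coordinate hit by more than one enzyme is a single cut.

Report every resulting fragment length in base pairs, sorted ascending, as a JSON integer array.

[5,6,6,6,6,7,7,9,9,9,9,10,10,10,11,11,12,12,12,12,13,15,21,23]

Per-enzyme occurrences:
  FykIII (TGCCGGAG, off=4): starts [18, 48, 60, 71, 80, 109, 119, 129, 151, 183, 212] → cuts [22, 52, 64, 75, 84, 113, 123, 133, 155, 187, 216]
  CdoV (GCCGGG, off=1): starts [3, 9, 28, 90, 103, 138, 144, 166, 175, 191, 200, 236, 248] → cuts [4, 10, 29, 91, 104, 139, 145, 167, 176, 192, 201, 237, 249]

All cut coordinates (distinct, sorted): [4, 10, 22, 29, 52, 64, 75, 84, 91, 104, 113, 123, 133, 139, 145, 155, 167, 176, 187, 192, 201, 216, 237, 249]

Fragment lengths:
  4→10: 6 bp
  10→22: 12 bp
  22→29: 7 bp
  29→52: 23 bp
  52→64: 12 bp
  64→75: 11 bp
  75→84: 9 bp
  84→91: 7 bp
  91→104: 13 bp
  104→113: 9 bp
  113→123: 10 bp
  123→133: 10 bp
  133→139: 6 bp
  139→145: 6 bp
  145→155: 10 bp
  155→167: 12 bp
  167→176: 9 bp
  176→187: 11 bp
  187→192: 5 bp
  192→201: 9 bp
  201→216: 15 bp
  216→237: 21 bp
  237→249: 12 bp
  249→4 (wrap): 251-249+4 = 6 bp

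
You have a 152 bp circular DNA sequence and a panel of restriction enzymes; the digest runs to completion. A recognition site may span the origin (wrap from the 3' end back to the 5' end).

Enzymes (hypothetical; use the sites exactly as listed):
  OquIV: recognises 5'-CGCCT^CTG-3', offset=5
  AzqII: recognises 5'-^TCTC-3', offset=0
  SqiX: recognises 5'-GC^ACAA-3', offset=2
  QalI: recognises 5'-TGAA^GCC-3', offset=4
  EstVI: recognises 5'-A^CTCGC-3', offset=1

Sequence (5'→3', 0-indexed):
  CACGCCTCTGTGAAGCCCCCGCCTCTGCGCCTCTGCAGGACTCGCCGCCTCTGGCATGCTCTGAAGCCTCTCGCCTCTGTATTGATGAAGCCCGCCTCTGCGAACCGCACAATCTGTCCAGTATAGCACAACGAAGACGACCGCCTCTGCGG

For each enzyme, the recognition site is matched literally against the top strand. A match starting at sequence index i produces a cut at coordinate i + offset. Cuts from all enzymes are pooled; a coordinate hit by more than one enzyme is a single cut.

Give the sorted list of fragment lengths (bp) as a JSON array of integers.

[3,7,8,8,8,8,10,10,11,13,13,15,19,19]

Per-enzyme occurrences:
  OquIV (CGCCTCTG, off=5): starts [2, 19, 27, 45, 71, 92, 141] → cuts [7, 24, 32, 50, 76, 97, 146]
  AzqII (TCTC, off=0): starts [68] → cuts [68]
  SqiX (GCACAA, off=2): starts [106, 125] → cuts [108, 127]
  QalI (TGAAGCC, off=4): starts [10, 61, 85] → cuts [14, 65, 89]
  EstVI (ACTCGC, off=1): starts [39] → cuts [40]

All cut coordinates (distinct, sorted): [7, 14, 24, 32, 40, 50, 65, 68, 76, 89, 97, 108, 127, 146]

Fragment lengths:
  7→14: 7 bp
  14→24: 10 bp
  24→32: 8 bp
  32→40: 8 bp
  40→50: 10 bp
  50→65: 15 bp
  65→68: 3 bp
  68→76: 8 bp
  76→89: 13 bp
  89→97: 8 bp
  97→108: 11 bp
  108→127: 19 bp
  127→146: 19 bp
  146→7 (wrap): 152-146+7 = 13 bp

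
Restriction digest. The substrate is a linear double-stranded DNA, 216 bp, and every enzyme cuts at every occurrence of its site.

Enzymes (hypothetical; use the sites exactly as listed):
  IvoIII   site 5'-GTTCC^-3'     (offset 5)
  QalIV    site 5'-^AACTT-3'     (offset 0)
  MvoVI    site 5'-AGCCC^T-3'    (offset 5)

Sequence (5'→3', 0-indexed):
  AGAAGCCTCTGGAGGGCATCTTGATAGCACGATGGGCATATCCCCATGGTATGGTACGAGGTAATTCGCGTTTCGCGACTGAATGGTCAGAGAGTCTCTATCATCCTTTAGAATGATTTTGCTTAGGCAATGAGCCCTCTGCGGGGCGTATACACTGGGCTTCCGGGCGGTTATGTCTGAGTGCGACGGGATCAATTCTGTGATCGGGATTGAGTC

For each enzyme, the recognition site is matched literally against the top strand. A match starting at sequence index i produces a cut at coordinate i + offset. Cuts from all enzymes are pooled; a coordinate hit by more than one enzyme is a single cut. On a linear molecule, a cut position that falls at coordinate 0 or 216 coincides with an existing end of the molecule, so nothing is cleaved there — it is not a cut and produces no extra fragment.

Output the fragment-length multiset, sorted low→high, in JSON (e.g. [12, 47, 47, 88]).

[79,137]

Scan for sites:
  IvoIII (GTTCC, off=5): no sites
  QalIV (AACTT, off=0): no sites
  MvoVI (AGCCCT, off=5): starts [132] → cuts [137]

Pooled cuts: [137]

Fragments:
  [0,137): 137 bp
  [137,216): 79 bp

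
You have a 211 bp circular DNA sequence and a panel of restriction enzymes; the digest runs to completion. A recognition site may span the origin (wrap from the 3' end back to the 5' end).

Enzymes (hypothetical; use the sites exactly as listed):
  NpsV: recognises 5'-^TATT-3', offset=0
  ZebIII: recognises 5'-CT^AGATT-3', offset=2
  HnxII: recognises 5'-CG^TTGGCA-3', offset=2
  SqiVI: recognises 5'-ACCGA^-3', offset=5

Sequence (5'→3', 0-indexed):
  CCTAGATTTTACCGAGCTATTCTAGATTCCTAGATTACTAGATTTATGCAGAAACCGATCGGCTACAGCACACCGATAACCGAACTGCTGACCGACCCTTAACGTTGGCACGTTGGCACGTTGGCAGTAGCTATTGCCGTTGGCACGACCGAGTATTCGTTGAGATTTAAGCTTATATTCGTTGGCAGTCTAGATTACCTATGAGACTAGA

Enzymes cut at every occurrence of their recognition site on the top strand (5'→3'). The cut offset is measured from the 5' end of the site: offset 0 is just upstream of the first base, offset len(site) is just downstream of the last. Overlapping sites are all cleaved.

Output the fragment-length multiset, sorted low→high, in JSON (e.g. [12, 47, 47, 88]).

Scan for sites:
  NpsV (TATT, off=0): starts [17, 131, 153, 175] → cuts [17, 131, 153, 175]
  ZebIII (CTAGATT, off=2): starts [1, 21, 29, 37, 189] → cuts [3, 23, 31, 39, 191]
  HnxII (CGTTGGCA, off=2): starts [102, 110, 118, 137, 179] → cuts [104, 112, 120, 139, 181]
  SqiVI (ACCGA, off=5): starts [10, 53, 71, 78, 90, 147] → cuts [15, 58, 76, 83, 95, 152]

Pooled cuts: [3, 15, 17, 23, 31, 39, 58, 76, 83, 95, 104, 112, 120, 131, 139, 152, 153, 175, 181, 191]

Fragment lengths:
  3→15: 12 bp
  15→17: 2 bp
  17→23: 6 bp
  23→31: 8 bp
  31→39: 8 bp
  39→58: 19 bp
  58→76: 18 bp
  76→83: 7 bp
  83→95: 12 bp
  95→104: 9 bp
  104→112: 8 bp
  112→120: 8 bp
  120→131: 11 bp
  131→139: 8 bp
  139→152: 13 bp
  152→153: 1 bp
  153→175: 22 bp
  175→181: 6 bp
  181→191: 10 bp
  191→3 (wrap): 211-191+3 = 23 bp

[1,2,6,6,7,8,8,8,8,8,9,10,11,12,12,13,18,19,22,23]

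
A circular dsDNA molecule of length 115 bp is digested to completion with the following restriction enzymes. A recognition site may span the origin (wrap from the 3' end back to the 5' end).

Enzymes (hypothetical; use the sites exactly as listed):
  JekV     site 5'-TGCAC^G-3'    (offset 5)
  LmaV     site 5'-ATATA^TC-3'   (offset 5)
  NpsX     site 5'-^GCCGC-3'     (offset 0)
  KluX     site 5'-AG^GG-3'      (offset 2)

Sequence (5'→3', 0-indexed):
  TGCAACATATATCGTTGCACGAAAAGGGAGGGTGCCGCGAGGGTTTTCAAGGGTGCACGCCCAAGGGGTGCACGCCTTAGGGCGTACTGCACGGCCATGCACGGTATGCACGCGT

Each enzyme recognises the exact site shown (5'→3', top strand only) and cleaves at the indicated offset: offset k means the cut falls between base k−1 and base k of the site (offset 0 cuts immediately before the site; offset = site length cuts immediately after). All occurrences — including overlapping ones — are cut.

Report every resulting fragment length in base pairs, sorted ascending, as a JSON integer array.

[3,4,6,7,7,7,8,8,9,9,10,10,12,15]

Scan for sites:
  JekV TGCACG/5: at [15, 53, 68, 87, 97, 106] ⇒ [20, 58, 73, 92, 102, 111]
  LmaV ATATATC/5: at [6] ⇒ [11]
  NpsX GCCGC/0: at [33] ⇒ [33]
  KluX AGGG/2: at [24, 28, 39, 49, 63, 78] ⇒ [26, 30, 41, 51, 65, 80]

Pooled cuts: [11, 20, 26, 30, 33, 41, 51, 58, 65, 73, 80, 92, 102, 111]

Fragments:
  11→20: 9 bp
  20→26: 6 bp
  26→30: 4 bp
  30→33: 3 bp
  33→41: 8 bp
  41→51: 10 bp
  51→58: 7 bp
  58→65: 7 bp
  65→73: 8 bp
  73→80: 7 bp
  80→92: 12 bp
  92→102: 10 bp
  102→111: 9 bp
  111→11 (wrap): 115-111+11 = 15 bp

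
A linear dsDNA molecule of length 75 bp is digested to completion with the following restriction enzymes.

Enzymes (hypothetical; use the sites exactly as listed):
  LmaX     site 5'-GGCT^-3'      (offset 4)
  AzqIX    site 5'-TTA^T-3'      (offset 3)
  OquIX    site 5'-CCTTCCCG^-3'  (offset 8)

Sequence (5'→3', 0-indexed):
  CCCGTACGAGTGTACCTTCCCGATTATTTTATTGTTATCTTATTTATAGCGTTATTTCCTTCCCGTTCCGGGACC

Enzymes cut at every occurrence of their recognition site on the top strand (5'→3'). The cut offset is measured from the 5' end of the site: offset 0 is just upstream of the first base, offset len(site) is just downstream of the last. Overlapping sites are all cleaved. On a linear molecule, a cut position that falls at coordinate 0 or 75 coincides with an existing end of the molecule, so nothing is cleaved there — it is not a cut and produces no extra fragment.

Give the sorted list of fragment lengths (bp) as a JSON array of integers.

Site scan:
  LmaX (GGCT, off=4): no sites
  AzqIX TTAT/3: at [23, 28, 34, 39, 43, 51] ⇒ [26, 31, 37, 42, 46, 54]
  OquIX CCTTCCCG/8: at [14, 57] ⇒ [22, 65]

Pooled cuts: [22, 26, 31, 37, 42, 46, 54, 65]

Fragments:
  [0,22): 22 bp
  [22,26): 4 bp
  [26,31): 5 bp
  [31,37): 6 bp
  [37,42): 5 bp
  [42,46): 4 bp
  [46,54): 8 bp
  [54,65): 11 bp
  [65,75): 10 bp

[4,4,5,5,6,8,10,11,22]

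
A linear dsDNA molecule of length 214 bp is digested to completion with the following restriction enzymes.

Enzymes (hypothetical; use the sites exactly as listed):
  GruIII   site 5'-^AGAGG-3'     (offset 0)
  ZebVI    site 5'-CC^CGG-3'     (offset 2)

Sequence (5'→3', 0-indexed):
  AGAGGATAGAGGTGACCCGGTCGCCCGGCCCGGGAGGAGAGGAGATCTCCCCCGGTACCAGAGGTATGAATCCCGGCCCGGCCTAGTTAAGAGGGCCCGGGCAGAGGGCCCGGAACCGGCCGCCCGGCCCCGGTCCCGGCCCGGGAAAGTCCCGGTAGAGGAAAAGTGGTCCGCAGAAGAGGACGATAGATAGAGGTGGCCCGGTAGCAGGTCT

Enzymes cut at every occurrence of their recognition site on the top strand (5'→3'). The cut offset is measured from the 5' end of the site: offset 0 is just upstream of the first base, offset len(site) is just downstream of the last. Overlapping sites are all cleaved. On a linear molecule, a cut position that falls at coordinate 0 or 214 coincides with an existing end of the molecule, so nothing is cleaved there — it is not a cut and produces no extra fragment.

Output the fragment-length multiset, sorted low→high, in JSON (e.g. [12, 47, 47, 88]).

[4,5,5,5,5,6,6,7,7,7,8,8,8,10,10,11,11,13,14,14,14,15,21]

Scan for sites:
  GruIII (AGAGG, off=0): starts [0, 7, 37, 59, 89, 102, 156, 177, 191] → cuts [7, 37, 59, 89, 102, 156, 177, 191] (position 0 is a terminus of the linear molecule — no cut)
  ZebVI (CCCGG, off=2): starts [15, 23, 28, 50, 71, 76, 95, 108, 122, 128, 134, 139, 150, 199] → cuts [17, 25, 30, 52, 73, 78, 97, 110, 124, 130, 136, 141, 152, 201]

Pooled cuts: [7, 17, 25, 30, 37, 52, 59, 73, 78, 89, 97, 102, 110, 124, 130, 136, 141, 152, 156, 177, 191, 201]

Fragments:
  [0,7): 7 bp
  [7,17): 10 bp
  [17,25): 8 bp
  [25,30): 5 bp
  [30,37): 7 bp
  [37,52): 15 bp
  [52,59): 7 bp
  [59,73): 14 bp
  [73,78): 5 bp
  [78,89): 11 bp
  [89,97): 8 bp
  [97,102): 5 bp
  [102,110): 8 bp
  [110,124): 14 bp
  [124,130): 6 bp
  [130,136): 6 bp
  [136,141): 5 bp
  [141,152): 11 bp
  [152,156): 4 bp
  [156,177): 21 bp
  [177,191): 14 bp
  [191,201): 10 bp
  [201,214): 13 bp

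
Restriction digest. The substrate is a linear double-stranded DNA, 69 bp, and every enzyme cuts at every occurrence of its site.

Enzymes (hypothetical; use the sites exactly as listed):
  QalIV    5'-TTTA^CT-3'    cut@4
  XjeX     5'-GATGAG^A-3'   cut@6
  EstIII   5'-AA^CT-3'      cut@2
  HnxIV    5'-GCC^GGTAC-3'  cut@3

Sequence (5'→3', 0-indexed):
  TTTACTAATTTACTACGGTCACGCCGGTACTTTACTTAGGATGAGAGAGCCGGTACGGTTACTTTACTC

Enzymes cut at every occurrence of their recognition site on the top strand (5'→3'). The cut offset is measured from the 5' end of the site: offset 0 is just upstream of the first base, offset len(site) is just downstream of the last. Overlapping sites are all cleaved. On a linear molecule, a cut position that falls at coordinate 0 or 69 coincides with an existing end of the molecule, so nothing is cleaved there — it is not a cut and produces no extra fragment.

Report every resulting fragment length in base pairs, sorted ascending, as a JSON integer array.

[3,4,6,8,9,11,13,15]

Site scan:
  QalIV TTTACT/4: at [0, 8, 30, 62] ⇒ [4, 12, 34, 66]
  XjeX GATGAGA/6: at [39] ⇒ [45]
  EstIII (AACT, off=2): no sites
  HnxIV GCCGGTAC/3: at [22, 48] ⇒ [25, 51]

All cut coordinates (distinct, sorted): [4, 12, 25, 34, 45, 51, 66]

Fragment lengths:
  [0,4): 4 bp
  [4,12): 8 bp
  [12,25): 13 bp
  [25,34): 9 bp
  [34,45): 11 bp
  [45,51): 6 bp
  [51,66): 15 bp
  [66,69): 3 bp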